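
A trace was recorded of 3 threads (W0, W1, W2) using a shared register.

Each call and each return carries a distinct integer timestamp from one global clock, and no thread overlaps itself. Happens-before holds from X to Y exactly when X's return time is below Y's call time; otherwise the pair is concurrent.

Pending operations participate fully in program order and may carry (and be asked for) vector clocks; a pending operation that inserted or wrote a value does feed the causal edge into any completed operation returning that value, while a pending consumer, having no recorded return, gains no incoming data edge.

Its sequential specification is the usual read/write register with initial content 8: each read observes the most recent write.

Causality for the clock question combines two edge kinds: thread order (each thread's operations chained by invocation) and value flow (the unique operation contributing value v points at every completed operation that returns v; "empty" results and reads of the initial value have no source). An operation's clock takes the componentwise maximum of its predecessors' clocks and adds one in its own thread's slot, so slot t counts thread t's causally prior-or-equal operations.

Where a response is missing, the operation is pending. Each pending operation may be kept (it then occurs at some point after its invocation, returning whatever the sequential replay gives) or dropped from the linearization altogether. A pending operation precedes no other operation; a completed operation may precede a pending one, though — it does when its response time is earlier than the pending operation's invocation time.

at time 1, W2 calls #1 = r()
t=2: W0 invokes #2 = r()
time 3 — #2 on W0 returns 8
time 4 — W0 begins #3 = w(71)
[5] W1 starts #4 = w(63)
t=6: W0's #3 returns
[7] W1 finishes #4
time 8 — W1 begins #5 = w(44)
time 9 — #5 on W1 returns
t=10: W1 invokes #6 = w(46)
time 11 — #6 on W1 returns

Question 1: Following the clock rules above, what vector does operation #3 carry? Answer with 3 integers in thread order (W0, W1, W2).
VC(#1, invoked at 1): no causal predecessors; +1 on W2 → (0, 0, 1)
VC(#4, invoked at 5): no causal predecessors; +1 on W1 → (0, 1, 0)
VC(#2, invoked at 2): no causal predecessors; +1 on W0 → (1, 0, 0)
merge at #5 (invoked 8): VC(#4)=(0, 1, 0), own-thread bump on W1 → (0, 2, 0)
merge at #3 (invoked 4): VC(#2)=(1, 0, 0), own-thread bump on W0 → (2, 0, 0)
merge at #6 (invoked 10): VC(#5)=(0, 2, 0), own-thread bump on W1 → (0, 3, 0)
target: VC(#3) = (2, 0, 0)

(2, 0, 0)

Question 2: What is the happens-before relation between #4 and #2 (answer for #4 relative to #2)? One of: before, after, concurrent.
#4 spans [5,7], #2 spans [2,3]
resp(#2)=3 < inv(#4)=5

after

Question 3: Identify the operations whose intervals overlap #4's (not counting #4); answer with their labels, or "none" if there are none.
#4 spans [5,7]: anything still running between times 5 and 7 counts as concurrent
#1 [1,…): concurrent
#2 [2,3]: before
#3 [4,6]: concurrent
#5 [8,9]: after
#6 [10,11]: after

#1, #3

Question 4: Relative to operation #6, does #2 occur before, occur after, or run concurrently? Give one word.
#2 spans [2,3], #6 spans [10,11]
resp(#2)=3 < inv(#6)=10

before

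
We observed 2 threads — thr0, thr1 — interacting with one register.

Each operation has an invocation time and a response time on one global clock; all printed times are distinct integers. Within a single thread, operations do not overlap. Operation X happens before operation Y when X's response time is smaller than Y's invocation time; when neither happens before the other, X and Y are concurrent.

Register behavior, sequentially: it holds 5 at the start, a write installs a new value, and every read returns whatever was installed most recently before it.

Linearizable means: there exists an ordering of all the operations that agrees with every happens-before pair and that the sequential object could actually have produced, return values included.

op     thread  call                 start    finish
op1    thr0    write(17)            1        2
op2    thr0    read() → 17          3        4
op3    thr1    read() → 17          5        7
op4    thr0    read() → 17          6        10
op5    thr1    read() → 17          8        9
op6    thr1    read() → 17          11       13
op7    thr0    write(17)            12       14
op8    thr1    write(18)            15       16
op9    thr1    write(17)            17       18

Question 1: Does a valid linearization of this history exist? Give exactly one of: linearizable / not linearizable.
linearizable

a witness: op1, op2, op3, op4, op5, op6, op7, op8, op9
step 1: op1 write(17) — value 17
step 2: op2 read() → 17 — value 17
step 3: op3 read() → 17 — value 17
step 4: op4 read() → 17 — value 17
step 5: op5 read() → 17 — value 17
step 6: op6 read() → 17 — value 17
step 7: op7 write(17) — value 17
step 8: op8 write(18) — value 18
step 9: op9 write(17) — value 17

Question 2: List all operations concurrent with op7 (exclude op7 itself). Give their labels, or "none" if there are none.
op6

overlap test against op7 [12,14]: concurrent iff the interval meets 12..14
op1 [1,2]: before
op2 [3,4]: before
op3 [5,7]: before
op4 [6,10]: before
op5 [8,9]: before
op6 [11,13]: concurrent
op8 [15,16]: after
op9 [17,18]: after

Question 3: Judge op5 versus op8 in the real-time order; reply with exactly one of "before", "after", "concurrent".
before

op5 spans [8,9], op8 spans [15,16]
resp(op5)=9 < inv(op8)=15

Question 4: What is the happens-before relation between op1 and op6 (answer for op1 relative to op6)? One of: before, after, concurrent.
before

op1 spans [1,2], op6 spans [11,13]
resp(op1)=2 < inv(op6)=11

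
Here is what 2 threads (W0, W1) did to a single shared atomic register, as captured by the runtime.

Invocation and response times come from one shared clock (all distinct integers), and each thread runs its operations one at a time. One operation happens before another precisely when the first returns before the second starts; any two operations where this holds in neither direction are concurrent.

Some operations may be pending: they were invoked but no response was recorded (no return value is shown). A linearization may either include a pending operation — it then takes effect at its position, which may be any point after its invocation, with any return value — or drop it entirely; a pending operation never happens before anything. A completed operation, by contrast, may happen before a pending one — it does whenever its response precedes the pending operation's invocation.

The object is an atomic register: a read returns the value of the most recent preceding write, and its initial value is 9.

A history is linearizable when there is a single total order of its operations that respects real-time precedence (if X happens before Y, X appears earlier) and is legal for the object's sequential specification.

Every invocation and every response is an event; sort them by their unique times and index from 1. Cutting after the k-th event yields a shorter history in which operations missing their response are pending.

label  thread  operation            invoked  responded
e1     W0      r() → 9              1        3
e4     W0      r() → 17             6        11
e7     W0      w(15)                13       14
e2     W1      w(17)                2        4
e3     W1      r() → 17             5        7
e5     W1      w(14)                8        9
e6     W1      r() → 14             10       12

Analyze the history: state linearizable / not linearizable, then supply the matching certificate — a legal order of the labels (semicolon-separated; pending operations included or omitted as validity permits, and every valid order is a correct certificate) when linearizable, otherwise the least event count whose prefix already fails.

1. e1 r() → 9, leaving value 9
2. e2 w(17), leaving value 17
3. e3 r() → 17, leaving value 17
4. e4 r() → 17, leaving value 17
5. e5 w(14), leaving value 14
6. e6 r() → 14, leaving value 14
7. e7 w(15), leaving value 15

linearizable — witness: e1; e2; e3; e4; e5; e6; e7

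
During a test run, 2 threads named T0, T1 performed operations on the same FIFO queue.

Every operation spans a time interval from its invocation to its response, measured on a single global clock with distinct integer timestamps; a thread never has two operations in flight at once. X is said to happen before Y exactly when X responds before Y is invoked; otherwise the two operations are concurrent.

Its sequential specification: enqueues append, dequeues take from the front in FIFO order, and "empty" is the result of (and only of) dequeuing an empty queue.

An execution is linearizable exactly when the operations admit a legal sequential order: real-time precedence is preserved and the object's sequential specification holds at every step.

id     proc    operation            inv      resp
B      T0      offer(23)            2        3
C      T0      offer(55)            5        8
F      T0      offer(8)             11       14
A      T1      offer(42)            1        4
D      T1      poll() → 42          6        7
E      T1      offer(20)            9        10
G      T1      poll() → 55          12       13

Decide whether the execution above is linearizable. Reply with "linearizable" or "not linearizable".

prefix check: 1..12 passes, 1..13 fails once G's time-13 response joins
no legal order exists: 4 real-time-consistent candidates over 6 completed FIFO queue operations, all rejected
completion choices over the 1 pending operation (F) were checked; none helps
one such order, A, B, C, D, E, G (pending dropped), breaks at step 6 where G poll() → 55 is illegal
one such order, A, B, D, C, E, G (pending dropped), breaks at step 6 where G poll() → 55 is illegal

not linearizable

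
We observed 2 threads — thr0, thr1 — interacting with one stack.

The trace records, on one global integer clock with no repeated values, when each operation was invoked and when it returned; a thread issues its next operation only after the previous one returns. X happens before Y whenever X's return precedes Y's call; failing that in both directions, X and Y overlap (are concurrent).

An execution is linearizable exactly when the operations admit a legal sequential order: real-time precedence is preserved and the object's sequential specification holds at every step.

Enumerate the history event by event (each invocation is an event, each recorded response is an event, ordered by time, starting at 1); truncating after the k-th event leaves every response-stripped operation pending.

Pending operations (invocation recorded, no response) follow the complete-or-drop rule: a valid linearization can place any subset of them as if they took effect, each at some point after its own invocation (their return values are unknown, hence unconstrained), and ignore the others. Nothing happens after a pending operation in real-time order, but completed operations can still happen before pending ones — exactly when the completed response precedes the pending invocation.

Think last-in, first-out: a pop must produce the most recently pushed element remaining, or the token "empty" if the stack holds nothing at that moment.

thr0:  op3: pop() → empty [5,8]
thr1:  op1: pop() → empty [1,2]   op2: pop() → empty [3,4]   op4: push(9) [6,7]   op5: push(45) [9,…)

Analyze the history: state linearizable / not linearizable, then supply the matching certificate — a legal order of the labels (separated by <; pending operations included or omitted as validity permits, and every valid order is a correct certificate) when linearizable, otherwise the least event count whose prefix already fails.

linearizable — witness: op1 < op2 < op3 < op4

step 1: op1 pop() → empty — stack <>
step 2: op2 pop() → empty — stack <>
step 3: op3 pop() → empty — stack <>
step 4: op4 push(9) — stack <9>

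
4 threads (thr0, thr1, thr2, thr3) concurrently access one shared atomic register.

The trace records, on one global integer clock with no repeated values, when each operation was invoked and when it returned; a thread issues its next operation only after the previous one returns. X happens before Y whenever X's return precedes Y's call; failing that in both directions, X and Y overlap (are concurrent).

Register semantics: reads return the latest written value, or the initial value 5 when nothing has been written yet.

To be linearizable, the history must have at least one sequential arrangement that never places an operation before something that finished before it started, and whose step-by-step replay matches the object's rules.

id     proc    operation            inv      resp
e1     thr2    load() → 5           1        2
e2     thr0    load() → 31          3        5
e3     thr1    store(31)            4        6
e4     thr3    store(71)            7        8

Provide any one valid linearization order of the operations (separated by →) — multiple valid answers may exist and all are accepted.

e1 → e3 → e2 → e4

after step 1 (e1 load() → 5): value 5
after step 2 (e3 store(31)): value 31
after step 3 (e2 load() → 31): value 31
after step 4 (e4 store(71)): value 71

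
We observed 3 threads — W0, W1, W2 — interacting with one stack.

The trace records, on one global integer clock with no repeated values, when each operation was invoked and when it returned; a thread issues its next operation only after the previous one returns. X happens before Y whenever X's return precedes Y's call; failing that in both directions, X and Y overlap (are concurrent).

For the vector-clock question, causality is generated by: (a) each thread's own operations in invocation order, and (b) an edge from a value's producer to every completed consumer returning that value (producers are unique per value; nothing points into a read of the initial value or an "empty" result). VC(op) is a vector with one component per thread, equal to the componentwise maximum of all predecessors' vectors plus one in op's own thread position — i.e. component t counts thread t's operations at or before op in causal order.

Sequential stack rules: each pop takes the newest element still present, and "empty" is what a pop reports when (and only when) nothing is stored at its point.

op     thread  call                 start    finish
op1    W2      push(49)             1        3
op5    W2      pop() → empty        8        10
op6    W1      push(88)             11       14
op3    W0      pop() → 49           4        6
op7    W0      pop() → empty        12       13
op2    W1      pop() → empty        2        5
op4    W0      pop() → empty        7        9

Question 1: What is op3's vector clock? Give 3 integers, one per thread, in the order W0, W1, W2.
no predecessors for op1 (invoked 1): W2 increments from zero → (0, 0, 1)
no predecessors for op2 (invoked 2): W1 increments from zero → (0, 1, 0)
invoked at 8, op5 merges VC(op1)=(0, 0, 1) and bumps W2's slot → (0, 0, 2)
invoked at 11, op6 merges VC(op2)=(0, 1, 0) and bumps W1's slot → (0, 2, 0)
invoked at 4, op3 merges VC(op1)=(0, 0, 1) and bumps W0's slot → (1, 0, 1)
invoked at 7, op4 merges VC(op3)=(1, 0, 1) and bumps W0's slot → (2, 0, 1)
invoked at 12, op7 merges VC(op4)=(2, 0, 1) and bumps W0's slot → (3, 0, 1)
target: VC(op3) = (1, 0, 1)

(1, 0, 1)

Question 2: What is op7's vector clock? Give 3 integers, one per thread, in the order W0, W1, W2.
invoked at 1, op1 has no predecessors; its own W2 bump gives (0, 0, 1)
invoked at 2, op2 has no predecessors; its own W1 bump gives (0, 1, 0)
merge at op5 (invoked 8): VC(op1)=(0, 0, 1), own-thread bump on W2 → (0, 0, 2)
merge at op6 (invoked 11): VC(op2)=(0, 1, 0), own-thread bump on W1 → (0, 2, 0)
merge at op3 (invoked 4): VC(op1)=(0, 0, 1), own-thread bump on W0 → (1, 0, 1)
merge at op4 (invoked 7): VC(op3)=(1, 0, 1), own-thread bump on W0 → (2, 0, 1)
merge at op7 (invoked 12): VC(op4)=(2, 0, 1), own-thread bump on W0 → (3, 0, 1)
target: VC(op7) = (3, 0, 1)

(3, 0, 1)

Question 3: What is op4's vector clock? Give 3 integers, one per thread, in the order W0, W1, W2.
root op op1, invoked 1: fresh clock plus W2's own tick → (0, 0, 1)
root op op2, invoked 2: fresh clock plus W1's own tick → (0, 1, 0)
op5, invoked 8, takes VC(op1)=(0, 0, 1) under max, adds 1 for W2 → (0, 0, 2)
op6, invoked 11, takes VC(op2)=(0, 1, 0) under max, adds 1 for W1 → (0, 2, 0)
op3, invoked 4, takes VC(op1)=(0, 0, 1) under max, adds 1 for W0 → (1, 0, 1)
op4, invoked 7, takes VC(op3)=(1, 0, 1) under max, adds 1 for W0 → (2, 0, 1)
op7, invoked 12, takes VC(op4)=(2, 0, 1) under max, adds 1 for W0 → (3, 0, 1)
target: VC(op4) = (2, 0, 1)

(2, 0, 1)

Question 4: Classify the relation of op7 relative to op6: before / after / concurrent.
op7 spans [12,13], op6 spans [11,14]
the intervals overlap in both directions

concurrent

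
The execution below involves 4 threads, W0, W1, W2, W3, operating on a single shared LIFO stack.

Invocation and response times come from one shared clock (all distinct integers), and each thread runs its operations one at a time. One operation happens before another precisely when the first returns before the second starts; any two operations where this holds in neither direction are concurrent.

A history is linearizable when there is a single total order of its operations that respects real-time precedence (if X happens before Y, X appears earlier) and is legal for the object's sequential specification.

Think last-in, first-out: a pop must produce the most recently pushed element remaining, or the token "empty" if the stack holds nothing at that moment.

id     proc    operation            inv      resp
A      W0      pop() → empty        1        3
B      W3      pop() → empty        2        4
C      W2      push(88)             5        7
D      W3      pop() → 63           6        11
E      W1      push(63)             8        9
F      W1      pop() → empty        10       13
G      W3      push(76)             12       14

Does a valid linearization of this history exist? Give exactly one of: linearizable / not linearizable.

already the first 13 events (up to F's response at time 13) admit no linearization; the first 12 still do
8 orders of the 6 completed LIFO stack ops respect real time; none is legal
no escape via the 1 pending operation (G): every completion choice fails
sample order A, B, C, D, E, F (pending dropped) stalls at step 4 — D pop() → 63 has no legal effect
sample order A, B, C, E, D, F (pending dropped) stalls at step 6 — F pop() → empty has no legal effect

not linearizable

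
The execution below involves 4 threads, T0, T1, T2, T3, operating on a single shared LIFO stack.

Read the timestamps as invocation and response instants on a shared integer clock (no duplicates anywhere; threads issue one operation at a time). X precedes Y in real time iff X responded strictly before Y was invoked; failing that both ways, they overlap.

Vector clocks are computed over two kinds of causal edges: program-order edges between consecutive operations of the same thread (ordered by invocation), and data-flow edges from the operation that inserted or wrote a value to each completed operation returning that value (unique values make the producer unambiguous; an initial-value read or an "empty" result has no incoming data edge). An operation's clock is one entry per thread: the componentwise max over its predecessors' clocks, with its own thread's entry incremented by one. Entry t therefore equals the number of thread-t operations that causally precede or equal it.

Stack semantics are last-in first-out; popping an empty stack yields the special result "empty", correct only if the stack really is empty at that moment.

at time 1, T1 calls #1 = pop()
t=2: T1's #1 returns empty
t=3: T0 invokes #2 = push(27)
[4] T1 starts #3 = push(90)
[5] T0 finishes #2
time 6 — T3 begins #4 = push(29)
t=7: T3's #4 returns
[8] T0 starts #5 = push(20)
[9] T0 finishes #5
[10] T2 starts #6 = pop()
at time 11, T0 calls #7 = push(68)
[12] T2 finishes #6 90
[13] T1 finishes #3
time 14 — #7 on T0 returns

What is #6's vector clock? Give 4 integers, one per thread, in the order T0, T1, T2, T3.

root op #4, invoked 6: fresh clock plus T3's own tick → (0, 0, 0, 1)
root op #1, invoked 1: fresh clock plus T1's own tick → (0, 1, 0, 0)
root op #2, invoked 3: fresh clock plus T0's own tick → (1, 0, 0, 0)
invoked at 4, #3 merges VC(#1)=(0, 1, 0, 0) and bumps T1's slot → (0, 2, 0, 0)
invoked at 8, #5 merges VC(#2)=(1, 0, 0, 0) and bumps T0's slot → (2, 0, 0, 0)
invoked at 10, #6 merges VC(#3)=(0, 2, 0, 0) and bumps T2's slot → (0, 2, 1, 0)
invoked at 11, #7 merges VC(#5)=(2, 0, 0, 0) and bumps T0's slot → (3, 0, 0, 0)
target: VC(#6) = (0, 2, 1, 0)

(0, 2, 1, 0)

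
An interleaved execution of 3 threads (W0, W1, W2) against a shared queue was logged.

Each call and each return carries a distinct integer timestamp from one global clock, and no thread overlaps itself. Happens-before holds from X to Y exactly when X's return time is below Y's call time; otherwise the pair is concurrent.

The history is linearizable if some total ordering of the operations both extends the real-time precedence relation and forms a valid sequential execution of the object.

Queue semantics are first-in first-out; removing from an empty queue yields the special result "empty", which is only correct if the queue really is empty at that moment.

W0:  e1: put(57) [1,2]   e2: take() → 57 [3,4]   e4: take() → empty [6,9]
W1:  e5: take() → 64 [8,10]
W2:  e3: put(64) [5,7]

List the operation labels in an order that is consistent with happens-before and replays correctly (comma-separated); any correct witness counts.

e1, e2, e3, e5, e4

after step 1 (e1 put(57)): queue <57>
after step 2 (e2 take() → 57): queue <>
after step 3 (e3 put(64)): queue <64>
after step 4 (e5 take() → 64): queue <>
after step 5 (e4 take() → empty): queue <>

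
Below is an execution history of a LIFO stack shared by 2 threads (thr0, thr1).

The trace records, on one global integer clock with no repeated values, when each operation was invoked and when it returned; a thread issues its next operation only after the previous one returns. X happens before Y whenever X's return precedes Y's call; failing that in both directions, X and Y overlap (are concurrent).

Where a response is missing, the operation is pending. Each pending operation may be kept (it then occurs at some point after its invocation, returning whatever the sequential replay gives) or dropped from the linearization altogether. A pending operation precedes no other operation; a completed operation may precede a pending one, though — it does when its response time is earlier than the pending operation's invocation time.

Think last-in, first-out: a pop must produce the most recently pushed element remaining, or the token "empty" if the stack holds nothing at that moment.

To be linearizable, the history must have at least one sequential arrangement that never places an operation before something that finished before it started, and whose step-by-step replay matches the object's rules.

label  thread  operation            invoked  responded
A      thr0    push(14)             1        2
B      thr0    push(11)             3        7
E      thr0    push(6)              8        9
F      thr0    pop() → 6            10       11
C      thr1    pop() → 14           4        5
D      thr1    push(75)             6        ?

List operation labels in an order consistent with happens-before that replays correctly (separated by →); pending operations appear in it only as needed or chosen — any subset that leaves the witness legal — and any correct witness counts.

step 1: A push(14) — stack <14>
step 2: C pop() → 14 — stack <>
step 3: B push(11) — stack <11>
step 4: D push(75) (pending, included) — stack <11,75>
step 5: E push(6) — stack <11,75,6>
step 6: F pop() → 6 — stack <11,75>

A → C → B → D → E → F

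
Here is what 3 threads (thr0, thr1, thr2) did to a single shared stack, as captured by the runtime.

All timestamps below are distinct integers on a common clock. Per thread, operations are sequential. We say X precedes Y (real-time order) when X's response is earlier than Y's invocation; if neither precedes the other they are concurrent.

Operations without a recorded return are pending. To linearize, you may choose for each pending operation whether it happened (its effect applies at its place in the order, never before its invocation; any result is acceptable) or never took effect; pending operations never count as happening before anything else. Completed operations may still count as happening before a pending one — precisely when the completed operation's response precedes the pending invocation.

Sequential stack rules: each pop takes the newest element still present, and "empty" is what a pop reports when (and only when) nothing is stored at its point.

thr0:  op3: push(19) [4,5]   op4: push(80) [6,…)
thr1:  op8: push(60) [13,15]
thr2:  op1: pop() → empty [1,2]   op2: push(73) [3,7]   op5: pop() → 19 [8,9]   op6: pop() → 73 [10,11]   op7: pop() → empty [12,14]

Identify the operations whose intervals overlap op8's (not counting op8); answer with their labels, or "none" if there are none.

overlap test against op8 [13,15]: concurrent iff the interval meets 13..15
op1 [1,2]: before
op2 [3,7]: before
op3 [4,5]: before
op4 [6,…): concurrent
op5 [8,9]: before
op6 [10,11]: before
op7 [12,14]: concurrent

op4, op7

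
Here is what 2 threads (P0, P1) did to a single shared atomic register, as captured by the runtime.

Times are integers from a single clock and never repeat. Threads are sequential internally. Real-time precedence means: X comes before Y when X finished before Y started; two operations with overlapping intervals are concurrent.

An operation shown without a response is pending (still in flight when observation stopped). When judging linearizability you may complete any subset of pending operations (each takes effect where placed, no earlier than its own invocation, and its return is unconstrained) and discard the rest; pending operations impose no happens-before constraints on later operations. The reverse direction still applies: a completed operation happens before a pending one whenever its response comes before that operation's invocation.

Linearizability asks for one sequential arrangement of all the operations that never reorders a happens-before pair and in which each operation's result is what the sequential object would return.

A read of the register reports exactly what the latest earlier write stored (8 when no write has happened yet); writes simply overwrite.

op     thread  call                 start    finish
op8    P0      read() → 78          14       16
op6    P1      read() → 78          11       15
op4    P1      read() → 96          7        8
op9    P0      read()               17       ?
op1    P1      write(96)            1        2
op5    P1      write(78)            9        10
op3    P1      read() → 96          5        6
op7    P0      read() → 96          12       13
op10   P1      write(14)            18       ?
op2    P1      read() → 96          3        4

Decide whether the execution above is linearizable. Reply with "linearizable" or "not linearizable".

the violation lands at event 13, op7's response at time 13: events 1..12 linearize, events 1..13 do not
the sole real-time-consistent order of 6 completed operations fails the atomic register replay
including or dropping the 1 pending operation (op6) in any combination fails
sample order op1, op2, op3, op4, op5, op7 (pending dropped) stalls at step 6 — op7 read() → 96 has no legal effect

not linearizable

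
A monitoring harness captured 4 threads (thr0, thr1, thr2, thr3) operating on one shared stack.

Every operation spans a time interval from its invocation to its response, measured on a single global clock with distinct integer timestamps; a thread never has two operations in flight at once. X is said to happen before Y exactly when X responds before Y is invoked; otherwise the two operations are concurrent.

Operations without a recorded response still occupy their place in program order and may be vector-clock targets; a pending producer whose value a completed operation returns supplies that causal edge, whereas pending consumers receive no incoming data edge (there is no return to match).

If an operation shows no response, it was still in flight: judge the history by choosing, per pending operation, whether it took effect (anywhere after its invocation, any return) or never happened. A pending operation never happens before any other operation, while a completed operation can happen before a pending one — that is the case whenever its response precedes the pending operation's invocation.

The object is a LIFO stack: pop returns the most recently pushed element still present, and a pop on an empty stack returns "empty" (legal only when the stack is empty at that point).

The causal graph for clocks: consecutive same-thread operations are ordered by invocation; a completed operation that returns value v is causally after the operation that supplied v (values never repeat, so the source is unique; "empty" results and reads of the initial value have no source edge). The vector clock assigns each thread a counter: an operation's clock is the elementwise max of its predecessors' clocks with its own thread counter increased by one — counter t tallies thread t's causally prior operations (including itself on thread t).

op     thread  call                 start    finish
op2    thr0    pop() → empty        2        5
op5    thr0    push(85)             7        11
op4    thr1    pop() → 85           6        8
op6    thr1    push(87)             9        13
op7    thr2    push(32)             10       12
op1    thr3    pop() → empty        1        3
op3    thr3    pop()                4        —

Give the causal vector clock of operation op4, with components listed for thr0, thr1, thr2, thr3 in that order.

(2, 1, 0, 0)

no predecessors for op1 (invoked 1): thr3 increments from zero → (0, 0, 0, 1)
no predecessors for op7 (invoked 10): thr2 increments from zero → (0, 0, 1, 0)
no predecessors for op2 (invoked 2): thr0 increments from zero → (1, 0, 0, 0)
merge at op3 (invoked 4): VC(op1)=(0, 0, 0, 1), own-thread bump on thr3 → (0, 0, 0, 2)
merge at op5 (invoked 7): VC(op2)=(1, 0, 0, 0), own-thread bump on thr0 → (2, 0, 0, 0)
merge at op4 (invoked 6): VC(op5)=(2, 0, 0, 0), own-thread bump on thr1 → (2, 1, 0, 0)
merge at op6 (invoked 9): VC(op4)=(2, 1, 0, 0), own-thread bump on thr1 → (2, 2, 0, 0)
target: VC(op4) = (2, 1, 0, 0)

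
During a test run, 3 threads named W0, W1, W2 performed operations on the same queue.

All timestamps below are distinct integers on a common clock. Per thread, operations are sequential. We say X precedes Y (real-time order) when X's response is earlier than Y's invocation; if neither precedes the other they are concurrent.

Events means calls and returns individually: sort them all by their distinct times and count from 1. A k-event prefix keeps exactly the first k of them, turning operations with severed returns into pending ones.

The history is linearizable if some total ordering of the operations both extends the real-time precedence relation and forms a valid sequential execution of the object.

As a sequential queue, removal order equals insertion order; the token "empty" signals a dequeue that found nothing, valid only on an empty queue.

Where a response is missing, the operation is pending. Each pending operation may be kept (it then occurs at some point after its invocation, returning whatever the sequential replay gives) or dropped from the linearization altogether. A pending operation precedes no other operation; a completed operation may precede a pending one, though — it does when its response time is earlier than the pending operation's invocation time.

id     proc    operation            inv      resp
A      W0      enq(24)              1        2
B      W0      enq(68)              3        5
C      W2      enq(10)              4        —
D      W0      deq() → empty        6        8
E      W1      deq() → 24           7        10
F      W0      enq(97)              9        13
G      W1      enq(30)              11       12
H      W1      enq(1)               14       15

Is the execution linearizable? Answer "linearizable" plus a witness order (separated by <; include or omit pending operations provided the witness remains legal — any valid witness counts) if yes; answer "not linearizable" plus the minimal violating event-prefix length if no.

not linearizable — minimal violating prefix: 8 events

the violation lands at event 8, D's response at time 8: events 1..7 linearize, events 1..8 do not
the completed operations (3 total) allow one real-time order; the queue replay rejects it
include/drop combinations of the 2 pending operations (C, E) were all tried; none helps
one such order, A, B, D (pending dropped), breaks at step 3 where D deq() → empty is illegal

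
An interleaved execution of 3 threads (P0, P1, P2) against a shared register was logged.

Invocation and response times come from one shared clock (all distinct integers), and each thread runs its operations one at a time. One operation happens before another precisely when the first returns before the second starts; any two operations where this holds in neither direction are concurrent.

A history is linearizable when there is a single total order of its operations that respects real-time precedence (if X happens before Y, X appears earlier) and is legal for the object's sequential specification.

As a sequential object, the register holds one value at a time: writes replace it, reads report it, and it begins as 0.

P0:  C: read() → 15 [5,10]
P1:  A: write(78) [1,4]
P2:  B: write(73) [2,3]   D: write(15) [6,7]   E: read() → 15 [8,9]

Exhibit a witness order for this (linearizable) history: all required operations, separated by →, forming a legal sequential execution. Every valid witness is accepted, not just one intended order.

step 1: A write(78) — value 78
step 2: B write(73) — value 73
step 3: D write(15) — value 15
step 4: C read() → 15 — value 15
step 5: E read() → 15 — value 15

A → B → D → C → E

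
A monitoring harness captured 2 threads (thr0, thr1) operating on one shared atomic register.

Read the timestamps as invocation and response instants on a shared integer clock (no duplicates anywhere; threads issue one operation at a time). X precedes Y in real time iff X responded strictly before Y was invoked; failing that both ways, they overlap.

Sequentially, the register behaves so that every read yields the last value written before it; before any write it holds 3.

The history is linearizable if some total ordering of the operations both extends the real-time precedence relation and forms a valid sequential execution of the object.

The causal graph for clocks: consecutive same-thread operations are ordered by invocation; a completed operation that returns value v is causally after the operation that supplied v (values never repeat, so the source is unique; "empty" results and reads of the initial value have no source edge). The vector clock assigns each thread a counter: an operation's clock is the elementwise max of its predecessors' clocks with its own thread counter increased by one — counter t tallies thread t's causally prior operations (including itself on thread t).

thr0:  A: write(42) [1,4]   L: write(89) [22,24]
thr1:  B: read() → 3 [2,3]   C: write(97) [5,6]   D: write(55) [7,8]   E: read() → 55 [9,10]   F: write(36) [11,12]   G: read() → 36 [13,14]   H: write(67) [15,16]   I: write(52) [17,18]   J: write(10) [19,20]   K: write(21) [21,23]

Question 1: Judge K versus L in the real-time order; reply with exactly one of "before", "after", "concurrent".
Answer: concurrent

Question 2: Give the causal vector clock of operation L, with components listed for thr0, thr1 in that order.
Answer: (2, 0)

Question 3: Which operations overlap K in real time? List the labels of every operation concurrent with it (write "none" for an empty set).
Answer: L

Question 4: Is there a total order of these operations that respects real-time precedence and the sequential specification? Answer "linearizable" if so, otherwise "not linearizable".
linearizable

one valid linearization: B, A, C, D, E, F, G, H, I, J, K, L
1. B read() → 3, leaving value 3
2. A write(42), leaving value 42
3. C write(97), leaving value 97
4. D write(55), leaving value 55
5. E read() → 55, leaving value 55
6. F write(36), leaving value 36
7. G read() → 36, leaving value 36
8. H write(67), leaving value 67
9. I write(52), leaving value 52
10. J write(10), leaving value 10
11. K write(21), leaving value 21
12. L write(89), leaving value 89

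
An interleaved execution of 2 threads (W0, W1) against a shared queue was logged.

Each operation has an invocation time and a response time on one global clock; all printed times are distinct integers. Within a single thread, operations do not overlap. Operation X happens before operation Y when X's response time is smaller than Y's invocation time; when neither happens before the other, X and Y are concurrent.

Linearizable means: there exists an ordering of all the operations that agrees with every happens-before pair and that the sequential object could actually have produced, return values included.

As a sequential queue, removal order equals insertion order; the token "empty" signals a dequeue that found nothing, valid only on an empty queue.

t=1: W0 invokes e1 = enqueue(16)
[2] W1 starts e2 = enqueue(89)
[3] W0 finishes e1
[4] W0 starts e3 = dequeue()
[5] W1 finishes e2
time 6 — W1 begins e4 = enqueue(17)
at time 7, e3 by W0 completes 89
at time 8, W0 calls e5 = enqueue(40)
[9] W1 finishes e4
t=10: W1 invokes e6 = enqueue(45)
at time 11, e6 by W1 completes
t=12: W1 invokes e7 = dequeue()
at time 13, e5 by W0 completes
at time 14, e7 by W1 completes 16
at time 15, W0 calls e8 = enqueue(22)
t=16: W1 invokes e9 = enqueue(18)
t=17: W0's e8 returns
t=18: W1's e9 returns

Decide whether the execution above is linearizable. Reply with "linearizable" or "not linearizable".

linearizable

one valid linearization: e2, e1, e3, e4, e5, e6, e7, e8, e9
step 1: e2 enqueue(89) — queue <89>
step 2: e1 enqueue(16) — queue <89,16>
step 3: e3 dequeue() → 89 — queue <16>
step 4: e4 enqueue(17) — queue <16,17>
step 5: e5 enqueue(40) — queue <16,17,40>
step 6: e6 enqueue(45) — queue <16,17,40,45>
step 7: e7 dequeue() → 16 — queue <17,40,45>
step 8: e8 enqueue(22) — queue <17,40,45,22>
step 9: e9 enqueue(18) — queue <17,40,45,22,18>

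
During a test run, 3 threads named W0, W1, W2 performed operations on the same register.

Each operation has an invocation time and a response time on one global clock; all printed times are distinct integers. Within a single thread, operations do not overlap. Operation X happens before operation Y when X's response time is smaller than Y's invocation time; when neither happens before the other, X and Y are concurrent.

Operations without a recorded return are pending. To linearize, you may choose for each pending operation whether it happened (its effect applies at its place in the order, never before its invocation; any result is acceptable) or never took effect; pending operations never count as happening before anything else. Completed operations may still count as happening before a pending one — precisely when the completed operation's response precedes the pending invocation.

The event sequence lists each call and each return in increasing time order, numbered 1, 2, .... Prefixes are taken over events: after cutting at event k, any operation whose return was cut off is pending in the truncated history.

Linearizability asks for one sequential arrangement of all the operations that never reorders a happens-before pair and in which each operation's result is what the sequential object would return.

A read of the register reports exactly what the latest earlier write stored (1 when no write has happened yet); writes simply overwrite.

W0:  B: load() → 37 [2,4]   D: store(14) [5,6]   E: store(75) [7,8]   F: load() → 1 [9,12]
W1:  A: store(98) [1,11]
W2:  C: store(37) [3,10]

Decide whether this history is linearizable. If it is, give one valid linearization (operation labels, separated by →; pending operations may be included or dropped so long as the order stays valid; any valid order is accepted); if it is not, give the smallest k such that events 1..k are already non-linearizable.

not linearizable — minimal violating prefix: 12 events

prefix check: 1..11 passes, 1..12 fails once F's time-12 response joins
no legal order exists: 30 real-time-consistent candidates over 6 completed register operations, all rejected
take A, B, C, D, E, F: step 2 already fails, because B load() → 37 cannot occur there
take A, B, D, C, E, F: step 2 already fails, because B load() → 37 cannot occur there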